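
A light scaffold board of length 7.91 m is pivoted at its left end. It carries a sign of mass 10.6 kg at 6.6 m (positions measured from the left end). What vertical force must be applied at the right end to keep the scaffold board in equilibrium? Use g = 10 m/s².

F ≈ 88.4 N

Sum moments about the left end (the unknown pivot reaction has zero arm there).
Sign: 10.6 × 10 = 106 N down at 6.6 m → arm 6.6 m, τ = 106 × 6.6 = 699.6 N·m clockwise.
Net moment of the loads = 699.6 N·m clockwise.
The upward force F acts at the right end, arm 7.91 m, giving F × 7.91 counterclockwise.
Balancing moments: F × 7.91 = 699.6, giving F = 699.6 / 7.91 = 88.4 N.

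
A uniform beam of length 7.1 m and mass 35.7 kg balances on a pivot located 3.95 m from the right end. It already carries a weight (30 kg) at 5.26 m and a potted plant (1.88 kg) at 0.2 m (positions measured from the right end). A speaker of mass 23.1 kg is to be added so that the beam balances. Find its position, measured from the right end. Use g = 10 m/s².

x ≈ 3.17 m from the right end

Taking torques about the pivot (at 3.95 m from the right end):
Beam weight: 35.7 × 10 = 357 N down at 3.55 m → arm 0.4 m, τ = 357 × 0.4 = 142.8 N·m clockwise.
Weight: 30 × 10 = 300 N down at 5.26 m → arm 1.31 m, τ = 300 × 1.31 = 393 N·m counterclockwise.
Potted plant: 1.88 × 10 = 18.8 N down at 0.2 m → arm 3.75 m, τ = 18.8 × 3.75 = 70.5 N·m clockwise.
Net moment of existing loads = 179.7 N·m counterclockwise.
The speaker weighs 23.1 × 10 = 231 N and must supply an equal clockwise moment, so its lever arm about the pivot is 179.7 / 231 = 0.778 m.
That puts it at 3.95 − 0.778 = 3.17 m from the right end.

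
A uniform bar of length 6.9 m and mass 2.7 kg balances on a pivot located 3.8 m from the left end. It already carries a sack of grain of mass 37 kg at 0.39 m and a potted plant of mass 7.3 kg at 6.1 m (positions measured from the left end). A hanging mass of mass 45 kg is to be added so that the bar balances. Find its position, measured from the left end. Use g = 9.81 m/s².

About the pivot (at 3.8 m from the left end):
Beam weight: 2.7 × 9.81 = 26.49 N down at 3.45 m → arm 0.35 m, τ = 26.49 × 0.35 = 9.271 N·m counterclockwise.
Sack of grain: 37 × 9.81 = 363 N down at 0.39 m → arm 3.41 m, τ = 363 × 3.41 = 1238 N·m counterclockwise.
Potted plant: 7.3 × 9.81 = 71.61 N down at 6.1 m → arm 2.3 m, τ = 71.61 × 2.3 = 164.7 N·m clockwise.
Net moment of existing loads = 1083 N·m counterclockwise.
The hanging mass weighs 45 × 9.81 = 441.5 N and must supply an equal clockwise moment, so its lever arm about the pivot is 1083 / 441.5 = 2.45 m.
That puts it at 3.8 + 2.45 = 6.25 m from the left end.

x ≈ 6.25 m from the left end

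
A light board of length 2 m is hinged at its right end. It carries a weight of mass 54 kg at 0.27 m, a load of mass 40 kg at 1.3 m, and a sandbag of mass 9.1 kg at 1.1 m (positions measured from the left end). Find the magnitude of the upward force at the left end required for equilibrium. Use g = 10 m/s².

F ≈ 648 N

Choose the right end as the axis so the unknown pivot reaction has zero arm there.
Weight: 54 × 10 = 540 N down at 0.27 m → arm 1.73 m, τ = 540 × 1.73 = 934.2 N·m counterclockwise.
Load: 40 × 10 = 400 N down at 1.3 m → arm 0.7 m, τ = 400 × 0.7 = 280 N·m counterclockwise.
Sandbag: 9.1 × 10 = 91 N down at 1.1 m → arm 0.9 m, τ = 91 × 0.9 = 81.9 N·m counterclockwise.
Net moment of the loads = 1296 N·m counterclockwise.
The upward force F acts at the left end, arm 2 m, giving F × 2 clockwise.
Setting net torque to zero: F × 2 = 1296 → F = 1296 / 2 = 648 N.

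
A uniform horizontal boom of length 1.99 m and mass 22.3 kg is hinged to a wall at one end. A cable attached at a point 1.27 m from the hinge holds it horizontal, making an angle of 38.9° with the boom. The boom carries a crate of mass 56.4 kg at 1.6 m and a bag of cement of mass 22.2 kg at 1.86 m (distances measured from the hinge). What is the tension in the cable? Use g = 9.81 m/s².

T ≈ 1890 N

Taking torques about the hinge:
Beam weight: 22.3 × 9.81 = 218.8 N down at 0.995 m → arm 0.995 m, τ = 218.8 × 0.995 = 217.7 N·m clockwise.
Crate: 56.4 × 9.81 = 553.3 N down at 1.6 m → arm 1.6 m, τ = 553.3 × 1.6 = 885.3 N·m clockwise.
Bag of cement: 22.2 × 9.81 = 217.8 N down at 1.86 m → arm 1.86 m, τ = 217.8 × 1.86 = 405.1 N·m clockwise.
Total clockwise load moment = 1508 N·m.
The cable tension T acts at 1.27 m; only its component perpendicular to the boom, T sinθ, produces torque. sin 38.9° = 0.628.
Στ = 0 ⇒ T × 1.27 × 0.628 = 1508 ⇒ T = 1508 / 0.7976 = 1890 N.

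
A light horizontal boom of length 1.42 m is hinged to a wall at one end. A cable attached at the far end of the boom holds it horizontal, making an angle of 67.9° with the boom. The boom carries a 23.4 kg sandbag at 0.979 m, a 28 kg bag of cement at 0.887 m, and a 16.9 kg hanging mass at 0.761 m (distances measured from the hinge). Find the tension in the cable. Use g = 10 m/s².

About the hinge:
Sandbag: 23.4 × 10 = 234 N down at 0.979 m → arm 0.979 m, τ = 234 × 0.979 = 229.1 N·m clockwise.
Bag of cement: 28 × 10 = 280 N down at 0.887 m → arm 0.887 m, τ = 280 × 0.887 = 248.4 N·m clockwise.
Hanging mass: 16.9 × 10 = 169 N down at 0.761 m → arm 0.761 m, τ = 169 × 0.761 = 128.6 N·m clockwise.
Total clockwise load moment = 606.1 N·m.
The cable tension T acts at 1.42 m; only its component perpendicular to the boom, T sinθ, produces torque. sin 67.9° = 0.9265.
Balancing moments: T × 1.42 × 0.9265 = 606.1, giving T = 606.1 / 1.316 = 461 N.

T ≈ 461 N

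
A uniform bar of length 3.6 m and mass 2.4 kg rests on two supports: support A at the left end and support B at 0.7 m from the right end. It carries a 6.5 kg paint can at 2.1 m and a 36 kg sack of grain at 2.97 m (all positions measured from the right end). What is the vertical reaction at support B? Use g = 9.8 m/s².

Take moments about support A.
Beam weight: 2.4 × 9.8 = 23.52 N down at 1.8 m → arm 1.8 m, τ = 23.52 × 1.8 = 42.34 N·m clockwise.
Paint can: 6.5 × 9.8 = 63.7 N down at 2.1 m → arm 1.5 m, τ = 63.7 × 1.5 = 95.55 N·m clockwise.
Sack of grain: 36 × 9.8 = 352.8 N down at 2.97 m → arm 0.63 m, τ = 352.8 × 0.63 = 222.3 N·m clockwise.
Net load moment about support A = 360.2 N·m clockwise.
Reaction R at support B is upward at 0.7 m, arm 2.9 m → moment R × 2.9 counterclockwise.
Στ = 0 ⇒ R × 2.9 = 360.2 ⇒ R = 124 N.

R_B ≈ 124 N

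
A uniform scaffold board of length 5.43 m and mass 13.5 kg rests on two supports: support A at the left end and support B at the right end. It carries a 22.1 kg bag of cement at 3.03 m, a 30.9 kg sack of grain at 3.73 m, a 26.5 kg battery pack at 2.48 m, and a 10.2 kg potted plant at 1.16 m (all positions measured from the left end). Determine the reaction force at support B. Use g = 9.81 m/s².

R_B ≈ 536 N

Take moments about support A.
Beam weight: 13.5 × 9.81 = 132.4 N down at 2.715 m → arm 2.715 m, τ = 132.4 × 2.715 = 359.5 N·m clockwise.
Bag of cement: 22.1 × 9.81 = 216.8 N down at 3.03 m → arm 3.03 m, τ = 216.8 × 3.03 = 656.9 N·m clockwise.
Sack of grain: 30.9 × 9.81 = 303.1 N down at 3.73 m → arm 3.73 m, τ = 303.1 × 3.73 = 1131 N·m clockwise.
Battery pack: 26.5 × 9.81 = 260 N down at 2.48 m → arm 2.48 m, τ = 260 × 2.48 = 644.8 N·m clockwise.
Potted plant: 10.2 × 9.81 = 100.1 N down at 1.16 m → arm 1.16 m, τ = 100.1 × 1.16 = 116.1 N·m clockwise.
Net load moment about support A = 2908 N·m clockwise.
Reaction R at support B is upward at 5.43 m, arm 5.43 m → moment R × 5.43 counterclockwise.
Balancing moments: R × 5.43 = 2908, giving R = 536 N.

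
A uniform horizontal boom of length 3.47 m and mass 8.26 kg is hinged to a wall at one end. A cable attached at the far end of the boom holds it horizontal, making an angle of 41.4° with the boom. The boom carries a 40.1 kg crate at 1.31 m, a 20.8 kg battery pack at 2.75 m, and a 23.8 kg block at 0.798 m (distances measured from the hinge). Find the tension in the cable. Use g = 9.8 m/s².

T ≈ 611 N

About the hinge:
Beam weight: 8.26 × 9.8 = 80.95 N down at 1.735 m → arm 1.735 m, τ = 80.95 × 1.735 = 140.4 N·m clockwise.
Crate: 40.1 × 9.8 = 393 N down at 1.31 m → arm 1.31 m, τ = 393 × 1.31 = 514.8 N·m clockwise.
Battery pack: 20.8 × 9.8 = 203.8 N down at 2.75 m → arm 2.75 m, τ = 203.8 × 2.75 = 560.5 N·m clockwise.
Block: 23.8 × 9.8 = 233.2 N down at 0.798 m → arm 0.798 m, τ = 233.2 × 0.798 = 186.1 N·m clockwise.
Total clockwise load moment = 1402 N·m.
The cable tension T acts at 3.47 m; only its component perpendicular to the boom, T sinθ, produces torque. sin 41.4° = 0.6613.
For rotational equilibrium, T × 3.47 × 0.6613 = 1402, so T = 1402 / 2.295 = 611 N.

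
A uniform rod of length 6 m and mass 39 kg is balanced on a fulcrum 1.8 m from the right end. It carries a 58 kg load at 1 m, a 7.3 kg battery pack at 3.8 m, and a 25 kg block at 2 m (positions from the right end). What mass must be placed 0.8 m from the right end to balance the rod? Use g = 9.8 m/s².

m ≈ 20 kg

Sum moments about the fulcrum (at 1.8 m from the right end) (the support reaction has zero arm there).
Beam weight: 39 × 9.8 = 382.2 N down at 3 m → arm 1.2 m, τ = 382.2 × 1.2 = 458.6 N·m counterclockwise.
Load: 58 × 9.8 = 568.4 N down at 1 m → arm 0.8 m, τ = 568.4 × 0.8 = 454.7 N·m clockwise.
Battery pack: 7.3 × 9.8 = 71.54 N down at 3.8 m → arm 2 m, τ = 71.54 × 2 = 143.1 N·m counterclockwise.
Block: 25 × 9.8 = 245 N down at 2 m → arm 0.2 m, τ = 245 × 0.2 = 49 N·m counterclockwise.
Net moment of known loads = 196 N·m counterclockwise.
An unknown mass m at 0.8 m has arm 1 m; its moment is m·g·1 clockwise.
Στ = 0 ⇒ m × 9.8 × 1 = 196 ⇒ m = 196 / (9.8 × 1) = 20 kg.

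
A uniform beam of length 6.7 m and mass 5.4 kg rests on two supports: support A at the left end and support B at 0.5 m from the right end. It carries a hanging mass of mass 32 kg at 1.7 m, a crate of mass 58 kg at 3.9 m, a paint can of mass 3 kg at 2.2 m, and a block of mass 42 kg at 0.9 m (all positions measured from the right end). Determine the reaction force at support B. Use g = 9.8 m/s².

R_B ≈ 945 N

About support A:
Beam weight: 5.4 × 9.8 = 52.92 N down at 3.35 m → arm 3.35 m, τ = 52.92 × 3.35 = 177.3 N·m clockwise.
Hanging mass: 32 × 9.8 = 313.6 N down at 1.7 m → arm 5 m, τ = 313.6 × 5 = 1568 N·m clockwise.
Crate: 58 × 9.8 = 568.4 N down at 3.9 m → arm 2.8 m, τ = 568.4 × 2.8 = 1592 N·m clockwise.
Paint can: 3 × 9.8 = 29.4 N down at 2.2 m → arm 4.5 m, τ = 29.4 × 4.5 = 132.3 N·m clockwise.
Block: 42 × 9.8 = 411.6 N down at 0.9 m → arm 5.8 m, τ = 411.6 × 5.8 = 2387 N·m clockwise.
Net load moment about support A = 5857 N·m clockwise.
Reaction R at support B is upward at 0.5 m, arm 6.2 m → moment R × 6.2 counterclockwise.
Setting net torque to zero: R × 6.2 = 5857 → R = 945 N.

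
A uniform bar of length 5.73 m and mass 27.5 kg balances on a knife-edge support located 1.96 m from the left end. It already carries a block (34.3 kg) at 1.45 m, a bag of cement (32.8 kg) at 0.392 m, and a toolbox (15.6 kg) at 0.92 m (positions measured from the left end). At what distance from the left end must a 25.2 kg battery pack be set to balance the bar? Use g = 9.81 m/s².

Take moments about the knife-edge support (at 1.96 m from the left end).
Beam weight: 27.5 × 9.81 = 269.8 N down at 2.865 m → arm 0.905 m, τ = 269.8 × 0.905 = 244.2 N·m clockwise.
Block: 34.3 × 9.81 = 336.5 N down at 1.45 m → arm 0.51 m, τ = 336.5 × 0.51 = 171.6 N·m counterclockwise.
Bag of cement: 32.8 × 9.81 = 321.8 N down at 0.392 m → arm 1.568 m, τ = 321.8 × 1.568 = 504.6 N·m counterclockwise.
Toolbox: 15.6 × 9.81 = 153 N down at 0.92 m → arm 1.04 m, τ = 153 × 1.04 = 159.1 N·m counterclockwise.
Net moment of existing loads = 591.1 N·m counterclockwise.
The battery pack weighs 25.2 × 9.81 = 247.2 N and must supply an equal clockwise moment, so its lever arm about the knife-edge support is 591.1 / 247.2 = 2.39 m.
That puts it at 1.96 + 2.39 = 4.35 m from the left end.

x ≈ 4.35 m from the left end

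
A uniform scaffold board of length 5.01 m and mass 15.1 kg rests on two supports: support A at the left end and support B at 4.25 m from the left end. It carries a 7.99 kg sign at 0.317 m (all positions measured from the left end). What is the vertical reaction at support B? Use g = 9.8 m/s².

R_B ≈ 93.1 N

About support A:
Beam weight: 15.1 × 9.8 = 148 N down at 2.505 m → arm 2.505 m, τ = 148 × 2.505 = 370.7 N·m clockwise.
Sign: 7.99 × 9.8 = 78.3 N down at 0.317 m → arm 0.317 m, τ = 78.3 × 0.317 = 24.82 N·m clockwise.
Net load moment about support A = 395.5 N·m clockwise.
Reaction R at support B is upward at 4.25 m, arm 4.25 m → moment R × 4.25 counterclockwise.
Balancing moments: R × 4.25 = 395.5, giving R = 93.1 N.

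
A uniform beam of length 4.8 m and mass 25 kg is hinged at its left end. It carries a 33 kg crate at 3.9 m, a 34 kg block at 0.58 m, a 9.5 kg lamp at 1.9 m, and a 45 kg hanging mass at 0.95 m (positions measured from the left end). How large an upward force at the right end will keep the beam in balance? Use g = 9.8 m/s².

About the left end:
Beam weight: 25 × 9.8 = 245 N down at 2.4 m → arm 2.4 m, τ = 245 × 2.4 = 588 N·m clockwise.
Crate: 33 × 9.8 = 323.4 N down at 3.9 m → arm 3.9 m, τ = 323.4 × 3.9 = 1261 N·m clockwise.
Block: 34 × 9.8 = 333.2 N down at 0.58 m → arm 0.58 m, τ = 333.2 × 0.58 = 193.3 N·m clockwise.
Lamp: 9.5 × 9.8 = 93.1 N down at 1.9 m → arm 1.9 m, τ = 93.1 × 1.9 = 176.9 N·m clockwise.
Hanging mass: 45 × 9.8 = 441 N down at 0.95 m → arm 0.95 m, τ = 441 × 0.95 = 418.9 N·m clockwise.
Net moment of the loads = 2638 N·m clockwise.
The upward force F acts at the right end, arm 4.8 m, giving F × 4.8 counterclockwise.
Setting net torque to zero: F × 4.8 = 2638 → F = 2638 / 4.8 = 550 N.

F ≈ 550 N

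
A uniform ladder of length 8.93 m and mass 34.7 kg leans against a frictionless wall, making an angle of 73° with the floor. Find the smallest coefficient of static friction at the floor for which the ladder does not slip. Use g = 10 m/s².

Sum moments about the foot of the ladder (the floor normal and friction both act there and drop out).
Ladder weight 34.7×10 = 347 N acts at 4.465 m along the ladder; its horizontal arm is 4.465·cos73° = 1.305 m → τ = 452.8 N·m clockwise.
Wall normal N acts horizontally at the top; its moment arm is the height L sinθ = 8.93·sin73° = 8.54 m, counterclockwise.
Balancing moments: N × 8.54 = 452.8, giving N = 53.02 N.
ΣFx = 0 ⇒ f = N_wall = 53.02 N. ΣFy = 0 ⇒ N_floor = 347 N.
μ_min = f / N_floor = 53.02 / 347 = 0.153.

μ_min ≈ 0.153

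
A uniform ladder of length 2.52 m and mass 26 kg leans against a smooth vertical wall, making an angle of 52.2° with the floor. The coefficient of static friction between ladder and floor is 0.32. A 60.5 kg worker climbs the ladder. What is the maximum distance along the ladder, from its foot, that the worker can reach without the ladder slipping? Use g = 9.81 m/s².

Sum moments about the foot of the ladder (the floor normal and friction both act there and drop out).
Ladder weight 26×9.81 = 255.1 N acts at 1.26 m along the ladder; its horizontal arm is 1.26·cos52.2° = 0.7723 m → τ = 197 N·m clockwise.
Worker weight 60.5×9.81 = 593.5 N at distance d → arm d·cos52.2° → τ = 593.5·d·0.6129 clockwise.
Wall normal N at the top has arm L sinθ = 1.991 m counterclockwise, so Στ = 0 gives N·1.991 = 197 + 363.8·d.
ΣFy = 0 ⇒ N_floor = 848.6 N, so the maximum friction is μ_s·N_floor = 0.32×848.6 = 271.6 N. ΣFx = 0 ⇒ N_wall = f, so at the slipping point N = 271.6 N.
Substituting: 271.6×1.991 = 197 + 363.8·d ⇒ d = (540.8 − 197) / 363.8 = 0.945 m.

d ≈ 0.945 m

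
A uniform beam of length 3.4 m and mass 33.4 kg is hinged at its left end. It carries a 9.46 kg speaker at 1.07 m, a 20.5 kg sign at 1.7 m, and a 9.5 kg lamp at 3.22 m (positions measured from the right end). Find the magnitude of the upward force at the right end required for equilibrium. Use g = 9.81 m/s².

F ≈ 333 N

Choose the left end as the axis so the unknown pivot reaction has zero arm there.
Beam weight: 33.4 × 9.81 = 327.7 N down at 1.7 m → arm 1.7 m, τ = 327.7 × 1.7 = 557.1 N·m clockwise.
Speaker: 9.46 × 9.81 = 92.8 N down at 1.07 m → arm 2.33 m, τ = 92.8 × 2.33 = 216.2 N·m clockwise.
Sign: 20.5 × 9.81 = 201.1 N down at 1.7 m → arm 1.7 m, τ = 201.1 × 1.7 = 341.9 N·m clockwise.
Lamp: 9.5 × 9.81 = 93.2 N down at 3.22 m → arm 0.18 m, τ = 93.2 × 0.18 = 16.78 N·m clockwise.
Net moment of the loads = 1132 N·m clockwise.
The upward force F acts at the right end, arm 3.4 m, giving F × 3.4 counterclockwise.
Balancing moments: F × 3.4 = 1132, giving F = 1132 / 3.4 = 333 N.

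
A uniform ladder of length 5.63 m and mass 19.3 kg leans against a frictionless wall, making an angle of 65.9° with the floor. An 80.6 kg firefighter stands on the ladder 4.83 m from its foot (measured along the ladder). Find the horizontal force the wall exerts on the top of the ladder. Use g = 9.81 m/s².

N_wall ≈ 346 N

Choose the foot of the ladder as the axis so the floor normal and friction both act there and drop out.
Ladder weight 19.3×9.81 = 189.3 N acts at 2.815 m along the ladder; its horizontal arm is 2.815·cos65.9° = 1.149 m → τ = 217.5 N·m clockwise.
Firefighter: 80.6×9.81 = 790.7 N at 4.83 m → arm 1.972 m → τ = 1559 N·m clockwise.
Wall normal N acts horizontally at the top; its moment arm is the height L sinθ = 5.63·sin65.9° = 5.139 m, counterclockwise.
Στ = 0 ⇒ N × 5.139 = 1776 ⇒ N = 346 N.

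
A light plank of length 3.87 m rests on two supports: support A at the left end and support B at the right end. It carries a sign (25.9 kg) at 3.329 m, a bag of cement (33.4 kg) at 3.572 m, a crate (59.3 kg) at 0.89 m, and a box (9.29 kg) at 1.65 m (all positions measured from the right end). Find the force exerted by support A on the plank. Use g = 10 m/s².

About support B:
Sign: 25.9 × 10 = 259 N down at 3.329 m → arm 3.329 m, τ = 259 × 3.329 = 862.2 N·m counterclockwise.
Bag of cement: 33.4 × 10 = 334 N down at 3.572 m → arm 3.572 m, τ = 334 × 3.572 = 1193 N·m counterclockwise.
Crate: 59.3 × 10 = 593 N down at 0.89 m → arm 0.89 m, τ = 593 × 0.89 = 527.8 N·m counterclockwise.
Box: 9.29 × 10 = 92.9 N down at 1.65 m → arm 1.65 m, τ = 92.9 × 1.65 = 153.3 N·m counterclockwise.
Net load moment about support B = 2736 N·m counterclockwise.
Reaction R at support A is upward at 3.87 m, arm 3.87 m → moment R × 3.87 clockwise.
Στ = 0 ⇒ R × 3.87 = 2736 ⇒ R = 707 N.

R_A ≈ 707 N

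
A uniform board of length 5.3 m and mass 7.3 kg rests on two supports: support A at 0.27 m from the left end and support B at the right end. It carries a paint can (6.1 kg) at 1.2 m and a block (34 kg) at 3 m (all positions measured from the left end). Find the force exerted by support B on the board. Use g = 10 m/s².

Taking torques about support A:
Beam weight: 7.3 × 10 = 73 N down at 2.65 m → arm 2.38 m, τ = 73 × 2.38 = 173.7 N·m clockwise.
Paint can: 6.1 × 10 = 61 N down at 1.2 m → arm 0.93 m, τ = 61 × 0.93 = 56.73 N·m clockwise.
Block: 34 × 10 = 340 N down at 3 m → arm 2.73 m, τ = 340 × 2.73 = 928.2 N·m clockwise.
Net load moment about support A = 1159 N·m clockwise.
Reaction R at support B is upward at 5.3 m, arm 5.03 m → moment R × 5.03 counterclockwise.
Balancing moments: R × 5.03 = 1159, giving R = 230 N.

R_B ≈ 230 N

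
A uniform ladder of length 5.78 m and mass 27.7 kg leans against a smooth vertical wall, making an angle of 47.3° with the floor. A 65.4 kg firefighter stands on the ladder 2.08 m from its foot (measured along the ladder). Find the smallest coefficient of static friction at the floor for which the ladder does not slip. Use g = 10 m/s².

μ_min ≈ 0.371

Choose the foot of the ladder as the axis so the floor normal and friction both act there and drop out.
Ladder weight 27.7×10 = 277 N acts at 2.89 m along the ladder; its horizontal arm is 2.89·cos47.3° = 1.96 m → τ = 542.9 N·m clockwise.
Firefighter: 65.4×10 = 654 N at 2.08 m → arm 1.411 m → τ = 922.8 N·m clockwise.
Wall normal N acts horizontally at the top; its moment arm is the height L sinθ = 5.78·sin47.3° = 4.248 m, counterclockwise.
For rotational equilibrium, N × 4.248 = 1466, so N = 345.1 N.
ΣFx = 0 ⇒ f = N_wall = 345.1 N. ΣFy = 0 ⇒ N_floor = 931 N.
μ_min = f / N_floor = 345.1 / 931 = 0.371.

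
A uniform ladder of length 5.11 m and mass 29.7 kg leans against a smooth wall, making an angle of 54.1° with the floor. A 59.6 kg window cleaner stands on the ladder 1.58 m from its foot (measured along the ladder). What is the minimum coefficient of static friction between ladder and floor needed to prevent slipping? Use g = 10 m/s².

μ_min ≈ 0.27

Choose the foot of the ladder as the axis so the floor normal and friction both act there and drop out.
Ladder weight 29.7×10 = 297 N acts at 2.555 m along the ladder; its horizontal arm is 2.555·cos54.1° = 1.498 m → τ = 444.9 N·m clockwise.
Window cleaner: 59.6×10 = 596 N at 1.58 m → arm 0.9265 m → τ = 552.2 N·m clockwise.
Wall normal N acts horizontally at the top; its moment arm is the height L sinθ = 5.11·sin54.1° = 4.139 m, counterclockwise.
Balancing moments: N × 4.139 = 997.1, giving N = 240.9 N.
ΣFx = 0 ⇒ f = N_wall = 240.9 N. ΣFy = 0 ⇒ N_floor = 893 N.
μ_min = f / N_floor = 240.9 / 893 = 0.27.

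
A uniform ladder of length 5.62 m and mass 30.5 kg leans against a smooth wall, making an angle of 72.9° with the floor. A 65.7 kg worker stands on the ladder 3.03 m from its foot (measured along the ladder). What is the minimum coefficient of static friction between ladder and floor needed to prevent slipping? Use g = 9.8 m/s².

μ_min ≈ 0.162

Take moments about the foot of the ladder.
Ladder weight 30.5×9.8 = 298.9 N acts at 2.81 m along the ladder; its horizontal arm is 2.81·cos72.9° = 0.8263 m → τ = 247 N·m clockwise.
Worker: 65.7×9.8 = 643.9 N at 3.03 m → arm 0.8909 m → τ = 573.7 N·m clockwise.
Wall normal N acts horizontally at the top; its moment arm is the height L sinθ = 5.62·sin72.9° = 5.372 m, counterclockwise.
Setting net torque to zero: N × 5.372 = 820.7 → N = 152.8 N.
ΣFx = 0 ⇒ f = N_wall = 152.8 N. ΣFy = 0 ⇒ N_floor = 942.8 N.
μ_min = f / N_floor = 152.8 / 942.8 = 0.162.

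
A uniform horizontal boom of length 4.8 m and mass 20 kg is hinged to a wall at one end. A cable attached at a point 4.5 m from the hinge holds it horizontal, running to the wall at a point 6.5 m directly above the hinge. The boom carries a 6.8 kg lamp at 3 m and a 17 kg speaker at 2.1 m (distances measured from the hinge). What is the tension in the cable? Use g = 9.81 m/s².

Choose the hinge as the axis so the unknown hinge reaction has zero arm there.
Beam weight: 20 × 9.81 = 196.2 N down at 2.4 m → arm 2.4 m, τ = 196.2 × 2.4 = 470.9 N·m clockwise.
Lamp: 6.8 × 9.81 = 66.71 N down at 3 m → arm 3 m, τ = 66.71 × 3 = 200.1 N·m clockwise.
Speaker: 17 × 9.81 = 166.8 N down at 2.1 m → arm 2.1 m, τ = 166.8 × 2.1 = 350.3 N·m clockwise.
Total clockwise load moment = 1021 N·m.
The cable tension T acts at 4.5 m; only its component perpendicular to the boom, T sinθ, produces torque. sinθ = h/√(h²+d²) = 6.5/√(6.5²+4.5²) = 0.8222.
Setting net torque to zero: T × 4.5 × 0.8222 = 1021 → T = 1021 / 3.7 = 276 N.

T ≈ 276 N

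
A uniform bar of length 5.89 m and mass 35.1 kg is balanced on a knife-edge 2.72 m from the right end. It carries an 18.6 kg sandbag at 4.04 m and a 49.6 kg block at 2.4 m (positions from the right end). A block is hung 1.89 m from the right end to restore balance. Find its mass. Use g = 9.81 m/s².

m ≈ 20 kg

Sum moments about the knife-edge (at 2.72 m from the right end) (the support reaction has zero arm there).
Beam weight: 35.1 × 9.81 = 344.3 N down at 2.945 m → arm 0.225 m, τ = 344.3 × 0.225 = 77.47 N·m counterclockwise.
Sandbag: 18.6 × 9.81 = 182.5 N down at 4.04 m → arm 1.32 m, τ = 182.5 × 1.32 = 240.9 N·m counterclockwise.
Block: 49.6 × 9.81 = 486.6 N down at 2.4 m → arm 0.32 m, τ = 486.6 × 0.32 = 155.7 N·m clockwise.
Net moment of known loads = 162.7 N·m counterclockwise.
An unknown mass m at 1.89 m has arm 0.83 m; its moment is m·g·0.83 clockwise.
Στ = 0 ⇒ m × 9.81 × 0.83 = 162.7 ⇒ m = 162.7 / (9.81 × 0.83) = 20 kg.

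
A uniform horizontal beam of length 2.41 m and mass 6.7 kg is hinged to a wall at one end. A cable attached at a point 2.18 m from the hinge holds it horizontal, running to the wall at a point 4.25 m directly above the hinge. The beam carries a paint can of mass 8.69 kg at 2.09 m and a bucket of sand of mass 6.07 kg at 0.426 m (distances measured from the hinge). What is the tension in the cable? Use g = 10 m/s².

T ≈ 149 N

Choose the hinge as the axis so the unknown hinge reaction has zero arm there.
Beam weight: 6.7 × 10 = 67 N down at 1.205 m → arm 1.205 m, τ = 67 × 1.205 = 80.73 N·m clockwise.
Paint can: 8.69 × 10 = 86.9 N down at 2.09 m → arm 2.09 m, τ = 86.9 × 2.09 = 181.6 N·m clockwise.
Bucket of sand: 6.07 × 10 = 60.7 N down at 0.426 m → arm 0.426 m, τ = 60.7 × 0.426 = 25.86 N·m clockwise.
Total clockwise load moment = 288.2 N·m.
The cable tension T acts at 2.18 m; only its component perpendicular to the beam, T sinθ, produces torque. sinθ = h/√(h²+d²) = 4.25/√(4.25²+2.18²) = 0.8898.
Στ = 0 ⇒ T × 2.18 × 0.8898 = 288.2 ⇒ T = 288.2 / 1.94 = 149 N.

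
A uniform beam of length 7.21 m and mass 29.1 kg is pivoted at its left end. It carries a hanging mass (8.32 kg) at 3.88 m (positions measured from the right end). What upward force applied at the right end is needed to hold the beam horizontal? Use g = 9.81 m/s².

F ≈ 180 N

About the left end:
Beam weight: 29.1 × 9.81 = 285.5 N down at 3.605 m → arm 3.605 m, τ = 285.5 × 3.605 = 1029 N·m clockwise.
Hanging mass: 8.32 × 9.81 = 81.62 N down at 3.88 m → arm 3.33 m, τ = 81.62 × 3.33 = 271.8 N·m clockwise.
Net moment of the loads = 1301 N·m clockwise.
The upward force F acts at the right end, arm 7.21 m, giving F × 7.21 counterclockwise.
Στ = 0 ⇒ F × 7.21 = 1301 ⇒ F = 1301 / 7.21 = 180 N.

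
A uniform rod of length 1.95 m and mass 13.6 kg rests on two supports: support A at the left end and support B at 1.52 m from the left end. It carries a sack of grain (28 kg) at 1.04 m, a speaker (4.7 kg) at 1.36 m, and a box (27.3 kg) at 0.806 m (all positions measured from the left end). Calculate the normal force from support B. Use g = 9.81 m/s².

Taking torques about support A:
Beam weight: 13.6 × 9.81 = 133.4 N down at 0.975 m → arm 0.975 m, τ = 133.4 × 0.975 = 130.1 N·m clockwise.
Sack of grain: 28 × 9.81 = 274.7 N down at 1.04 m → arm 1.04 m, τ = 274.7 × 1.04 = 285.7 N·m clockwise.
Speaker: 4.7 × 9.81 = 46.11 N down at 1.36 m → arm 1.36 m, τ = 46.11 × 1.36 = 62.71 N·m clockwise.
Box: 27.3 × 9.81 = 267.8 N down at 0.806 m → arm 0.806 m, τ = 267.8 × 0.806 = 215.8 N·m clockwise.
Net load moment about support A = 694.3 N·m clockwise.
Reaction R at support B is upward at 1.52 m, arm 1.52 m → moment R × 1.52 counterclockwise.
Στ = 0 ⇒ R × 1.52 = 694.3 ⇒ R = 457 N.

R_B ≈ 457 N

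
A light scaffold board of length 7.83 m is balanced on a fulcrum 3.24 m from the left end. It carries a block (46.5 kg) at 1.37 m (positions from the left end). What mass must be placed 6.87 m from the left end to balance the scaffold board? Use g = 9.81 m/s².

About the fulcrum (at 3.24 m from the left end):
Block: 46.5 × 9.81 = 456.2 N down at 1.37 m → arm 1.87 m, τ = 456.2 × 1.87 = 853.1 N·m counterclockwise.
Net moment of known loads = 853.1 N·m counterclockwise.
An unknown mass m at 6.87 m has arm 3.63 m; its moment is m·g·3.63 clockwise.
Στ = 0 ⇒ m × 9.81 × 3.63 = 853.1 ⇒ m = 853.1 / (9.81 × 3.63) = 24 kg.

m ≈ 24 kg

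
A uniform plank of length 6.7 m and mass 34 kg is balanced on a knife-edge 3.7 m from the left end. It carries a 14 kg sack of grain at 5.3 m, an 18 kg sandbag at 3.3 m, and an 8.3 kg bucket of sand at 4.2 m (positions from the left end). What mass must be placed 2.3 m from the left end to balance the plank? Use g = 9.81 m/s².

m ≈ 5.32 kg

Taking torques about the knife-edge (at 3.7 m from the left end):
Beam weight: 34 × 9.81 = 333.5 N down at 3.35 m → arm 0.35 m, τ = 333.5 × 0.35 = 116.7 N·m counterclockwise.
Sack of grain: 14 × 9.81 = 137.3 N down at 5.3 m → arm 1.6 m, τ = 137.3 × 1.6 = 219.7 N·m clockwise.
Sandbag: 18 × 9.81 = 176.6 N down at 3.3 m → arm 0.4 m, τ = 176.6 × 0.4 = 70.64 N·m counterclockwise.
Bucket of sand: 8.3 × 9.81 = 81.42 N down at 4.2 m → arm 0.5 m, τ = 81.42 × 0.5 = 40.71 N·m clockwise.
Net moment of known loads = 73.07 N·m clockwise.
An unknown mass m at 2.3 m has arm 1.4 m; its moment is m·g·1.4 counterclockwise.
Στ = 0 ⇒ m × 9.81 × 1.4 = 73.07 ⇒ m = 73.07 / (9.81 × 1.4) = 5.32 kg.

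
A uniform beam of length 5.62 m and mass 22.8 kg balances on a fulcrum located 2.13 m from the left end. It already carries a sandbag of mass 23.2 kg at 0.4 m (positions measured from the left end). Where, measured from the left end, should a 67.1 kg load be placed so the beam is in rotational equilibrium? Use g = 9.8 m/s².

x ≈ 2.5 m from the left end

About the fulcrum (at 2.13 m from the left end):
Beam weight: 22.8 × 9.8 = 223.4 N down at 2.81 m → arm 0.68 m, τ = 223.4 × 0.68 = 151.9 N·m clockwise.
Sandbag: 23.2 × 9.8 = 227.4 N down at 0.4 m → arm 1.73 m, τ = 227.4 × 1.73 = 393.4 N·m counterclockwise.
Net moment of existing loads = 241.5 N·m counterclockwise.
The load weighs 67.1 × 9.8 = 657.6 N and must supply an equal clockwise moment, so its lever arm about the fulcrum is 241.5 / 657.6 = 0.367 m.
That puts it at 2.13 + 0.367 = 2.5 m from the left end.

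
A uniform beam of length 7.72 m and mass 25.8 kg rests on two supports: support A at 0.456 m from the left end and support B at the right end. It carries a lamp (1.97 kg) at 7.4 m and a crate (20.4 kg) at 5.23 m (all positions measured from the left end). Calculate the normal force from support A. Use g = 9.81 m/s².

About support B:
Beam weight: 25.8 × 9.81 = 253.1 N down at 3.86 m → arm 3.86 m, τ = 253.1 × 3.86 = 977 N·m counterclockwise.
Lamp: 1.97 × 9.81 = 19.33 N down at 7.4 m → arm 0.32 m, τ = 19.33 × 0.32 = 6.186 N·m counterclockwise.
Crate: 20.4 × 9.81 = 200.1 N down at 5.23 m → arm 2.49 m, τ = 200.1 × 2.49 = 498.2 N·m counterclockwise.
Net load moment about support B = 1481 N·m counterclockwise.
Reaction R at support A is upward at 0.456 m, arm 7.264 m → moment R × 7.264 clockwise.
Στ = 0 ⇒ R × 7.264 = 1481 ⇒ R = 204 N.

R_A ≈ 204 N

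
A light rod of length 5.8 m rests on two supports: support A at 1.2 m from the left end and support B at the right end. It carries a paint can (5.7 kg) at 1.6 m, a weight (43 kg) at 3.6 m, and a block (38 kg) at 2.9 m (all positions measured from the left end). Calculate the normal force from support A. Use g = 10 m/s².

R_A ≈ 497 N

Sum moments about support B (its reaction then has zero moment arm).
Paint can: 5.7 × 10 = 57 N down at 1.6 m → arm 4.2 m, τ = 57 × 4.2 = 239.4 N·m counterclockwise.
Weight: 43 × 10 = 430 N down at 3.6 m → arm 2.2 m, τ = 430 × 2.2 = 946 N·m counterclockwise.
Block: 38 × 10 = 380 N down at 2.9 m → arm 2.9 m, τ = 380 × 2.9 = 1102 N·m counterclockwise.
Net load moment about support B = 2287 N·m counterclockwise.
Reaction R at support A is upward at 1.2 m, arm 4.6 m → moment R × 4.6 clockwise.
For rotational equilibrium, R × 4.6 = 2287, so R = 497 N.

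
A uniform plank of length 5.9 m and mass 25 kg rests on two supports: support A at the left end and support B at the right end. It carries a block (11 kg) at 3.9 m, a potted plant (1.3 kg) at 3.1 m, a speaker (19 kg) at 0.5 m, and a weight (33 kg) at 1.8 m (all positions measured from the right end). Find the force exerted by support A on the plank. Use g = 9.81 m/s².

Choose support B as the axis so its reaction then has zero moment arm.
Beam weight: 25 × 9.81 = 245.2 N down at 2.95 m → arm 2.95 m, τ = 245.2 × 2.95 = 723.3 N·m counterclockwise.
Block: 11 × 9.81 = 107.9 N down at 3.9 m → arm 3.9 m, τ = 107.9 × 3.9 = 420.8 N·m counterclockwise.
Potted plant: 1.3 × 9.81 = 12.75 N down at 3.1 m → arm 3.1 m, τ = 12.75 × 3.1 = 39.52 N·m counterclockwise.
Speaker: 19 × 9.81 = 186.4 N down at 0.5 m → arm 0.5 m, τ = 186.4 × 0.5 = 93.2 N·m counterclockwise.
Weight: 33 × 9.81 = 323.7 N down at 1.8 m → arm 1.8 m, τ = 323.7 × 1.8 = 582.7 N·m counterclockwise.
Net load moment about support B = 1860 N·m counterclockwise.
Reaction R at support A is upward at 5.9 m, arm 5.9 m → moment R × 5.9 clockwise.
For rotational equilibrium, R × 5.9 = 1860, so R = 315 N.

R_A ≈ 315 N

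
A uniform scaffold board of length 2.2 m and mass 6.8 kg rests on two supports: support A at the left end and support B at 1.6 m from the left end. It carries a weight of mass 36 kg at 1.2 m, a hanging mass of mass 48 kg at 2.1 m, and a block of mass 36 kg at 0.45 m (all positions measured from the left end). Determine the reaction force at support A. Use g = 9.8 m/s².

Taking torques about support B:
Beam weight: 6.8 × 9.8 = 66.64 N down at 1.1 m → arm 0.5 m, τ = 66.64 × 0.5 = 33.32 N·m counterclockwise.
Weight: 36 × 9.8 = 352.8 N down at 1.2 m → arm 0.4 m, τ = 352.8 × 0.4 = 141.1 N·m counterclockwise.
Hanging mass: 48 × 9.8 = 470.4 N down at 2.1 m → arm 0.5 m, τ = 470.4 × 0.5 = 235.2 N·m clockwise.
Block: 36 × 9.8 = 352.8 N down at 0.45 m → arm 1.15 m, τ = 352.8 × 1.15 = 405.7 N·m counterclockwise.
Net load moment about support B = 344.9 N·m counterclockwise.
Reaction R at support A is upward at 0 m, arm 1.6 m → moment R × 1.6 clockwise.
Balancing moments: R × 1.6 = 344.9, giving R = 216 N.

R_A ≈ 216 N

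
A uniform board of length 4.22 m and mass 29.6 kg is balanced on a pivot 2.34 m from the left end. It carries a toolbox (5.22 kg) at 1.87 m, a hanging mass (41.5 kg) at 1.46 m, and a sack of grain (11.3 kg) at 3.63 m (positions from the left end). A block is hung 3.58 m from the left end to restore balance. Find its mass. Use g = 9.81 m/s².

m ≈ 25.2 kg

Sum moments about the pivot (at 2.34 m from the left end) (the support reaction has zero arm there).
Beam weight: 29.6 × 9.81 = 290.4 N down at 2.11 m → arm 0.23 m, τ = 290.4 × 0.23 = 66.79 N·m counterclockwise.
Toolbox: 5.22 × 9.81 = 51.21 N down at 1.87 m → arm 0.47 m, τ = 51.21 × 0.47 = 24.07 N·m counterclockwise.
Hanging mass: 41.5 × 9.81 = 407.1 N down at 1.46 m → arm 0.88 m, τ = 407.1 × 0.88 = 358.2 N·m counterclockwise.
Sack of grain: 11.3 × 9.81 = 110.9 N down at 3.63 m → arm 1.29 m, τ = 110.9 × 1.29 = 143.1 N·m clockwise.
Net moment of known loads = 306 N·m counterclockwise.
An unknown mass m at 3.58 m has arm 1.24 m; its moment is m·g·1.24 clockwise.
For rotational equilibrium, m × 9.81 × 1.24 = 306, so m = 306 / (9.81 × 1.24) = 25.2 kg.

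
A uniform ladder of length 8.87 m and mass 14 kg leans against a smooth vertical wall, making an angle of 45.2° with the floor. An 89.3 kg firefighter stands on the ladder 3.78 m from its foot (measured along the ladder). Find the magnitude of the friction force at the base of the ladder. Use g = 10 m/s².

f ≈ 447 N

Sum moments about the foot of the ladder (the floor normal and friction both act there and drop out).
Ladder weight 14×10 = 140 N acts at 4.435 m along the ladder; its horizontal arm is 4.435·cos45.2° = 3.125 m → τ = 437.5 N·m clockwise.
Firefighter: 89.3×10 = 893 N at 3.78 m → arm 2.664 m → τ = 2379 N·m clockwise.
Wall normal N acts horizontally at the top; its moment arm is the height L sinθ = 8.87·sin45.2° = 6.294 m, counterclockwise.
Balancing moments: N × 6.294 = 2816, giving N = 447 N.
ΣFx = 0: friction at the foot balances the wall's push, so f = N_wall = 447 N.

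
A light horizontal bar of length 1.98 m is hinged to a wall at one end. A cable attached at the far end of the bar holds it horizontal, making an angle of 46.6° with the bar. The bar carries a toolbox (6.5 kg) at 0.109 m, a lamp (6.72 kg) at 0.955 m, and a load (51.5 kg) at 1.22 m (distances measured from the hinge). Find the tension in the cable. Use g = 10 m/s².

T ≈ 486 N

Taking torques about the hinge:
Toolbox: 6.5 × 10 = 65 N down at 0.109 m → arm 0.109 m, τ = 65 × 0.109 = 7.085 N·m clockwise.
Lamp: 6.72 × 10 = 67.2 N down at 0.955 m → arm 0.955 m, τ = 67.2 × 0.955 = 64.18 N·m clockwise.
Load: 51.5 × 10 = 515 N down at 1.22 m → arm 1.22 m, τ = 515 × 1.22 = 628.3 N·m clockwise.
Total clockwise load moment = 699.6 N·m.
The cable tension T acts at 1.98 m; only its component perpendicular to the bar, T sinθ, produces torque. sin 46.6° = 0.7266.
For rotational equilibrium, T × 1.98 × 0.7266 = 699.6, so T = 699.6 / 1.439 = 486 N.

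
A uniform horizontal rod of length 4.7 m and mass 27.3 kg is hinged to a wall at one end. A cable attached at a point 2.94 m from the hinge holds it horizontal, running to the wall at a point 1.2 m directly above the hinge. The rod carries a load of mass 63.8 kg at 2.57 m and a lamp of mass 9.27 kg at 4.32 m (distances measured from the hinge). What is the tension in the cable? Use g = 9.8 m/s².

Sum moments about the hinge (the unknown hinge reaction has zero arm there).
Beam weight: 27.3 × 9.8 = 267.5 N down at 2.35 m → arm 2.35 m, τ = 267.5 × 2.35 = 628.6 N·m clockwise.
Load: 63.8 × 9.8 = 625.2 N down at 2.57 m → arm 2.57 m, τ = 625.2 × 2.57 = 1607 N·m clockwise.
Lamp: 9.27 × 9.8 = 90.85 N down at 4.32 m → arm 4.32 m, τ = 90.85 × 4.32 = 392.5 N·m clockwise.
Total clockwise load moment = 2628 N·m.
The cable tension T acts at 2.94 m; only its component perpendicular to the rod, T sinθ, produces torque. sinθ = h/√(h²+d²) = 1.2/√(1.2²+2.94²) = 0.3779.
Balancing moments: T × 2.94 × 0.3779 = 2628, giving T = 2628 / 1.111 = 2370 N.

T ≈ 2370 N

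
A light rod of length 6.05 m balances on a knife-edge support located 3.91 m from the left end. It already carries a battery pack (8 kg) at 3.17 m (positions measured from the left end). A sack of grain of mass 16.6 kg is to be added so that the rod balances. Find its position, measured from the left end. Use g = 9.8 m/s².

Take moments about the knife-edge support (at 3.91 m from the left end).
Battery pack: 8 × 9.8 = 78.4 N down at 3.17 m → arm 0.74 m, τ = 78.4 × 0.74 = 58.02 N·m counterclockwise.
Net moment of existing loads = 58.02 N·m counterclockwise.
The sack of grain weighs 16.6 × 9.8 = 162.7 N and must supply an equal clockwise moment, so its lever arm about the knife-edge support is 58.02 / 162.7 = 0.357 m.
That puts it at 3.91 + 0.357 = 4.27 m from the left end.

x ≈ 4.27 m from the left end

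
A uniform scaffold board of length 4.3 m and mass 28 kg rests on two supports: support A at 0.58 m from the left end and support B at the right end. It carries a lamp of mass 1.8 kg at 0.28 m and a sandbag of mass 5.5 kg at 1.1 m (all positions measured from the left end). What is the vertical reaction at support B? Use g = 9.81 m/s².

R_B ≈ 122 N

Sum moments about support A (its reaction then has zero moment arm).
Beam weight: 28 × 9.81 = 274.7 N down at 2.15 m → arm 1.57 m, τ = 274.7 × 1.57 = 431.3 N·m clockwise.
Lamp: 1.8 × 9.81 = 17.66 N down at 0.28 m → arm 0.3 m, τ = 17.66 × 0.3 = 5.298 N·m counterclockwise.
Sandbag: 5.5 × 9.81 = 53.96 N down at 1.1 m → arm 0.52 m, τ = 53.96 × 0.52 = 28.06 N·m clockwise.
Net load moment about support A = 454.1 N·m clockwise.
Reaction R at support B is upward at 4.3 m, arm 3.72 m → moment R × 3.72 counterclockwise.
Στ = 0 ⇒ R × 3.72 = 454.1 ⇒ R = 122 N.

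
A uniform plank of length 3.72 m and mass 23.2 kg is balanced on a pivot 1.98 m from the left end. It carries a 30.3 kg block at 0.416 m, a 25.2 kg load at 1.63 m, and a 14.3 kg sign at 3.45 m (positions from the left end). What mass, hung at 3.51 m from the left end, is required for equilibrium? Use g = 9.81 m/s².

m ≈ 24.8 kg

Choose the pivot (at 1.98 m from the left end) as the axis so the support reaction has zero arm there.
Beam weight: 23.2 × 9.81 = 227.6 N down at 1.86 m → arm 0.12 m, τ = 227.6 × 0.12 = 27.31 N·m counterclockwise.
Block: 30.3 × 9.81 = 297.2 N down at 0.416 m → arm 1.564 m, τ = 297.2 × 1.564 = 464.8 N·m counterclockwise.
Load: 25.2 × 9.81 = 247.2 N down at 1.63 m → arm 0.35 m, τ = 247.2 × 0.35 = 86.52 N·m counterclockwise.
Sign: 14.3 × 9.81 = 140.3 N down at 3.45 m → arm 1.47 m, τ = 140.3 × 1.47 = 206.2 N·m clockwise.
Net moment of known loads = 372.4 N·m counterclockwise.
An unknown mass m at 3.51 m has arm 1.53 m; its moment is m·g·1.53 clockwise.
Balancing moments: m × 9.81 × 1.53 = 372.4, giving m = 372.4 / (9.81 × 1.53) = 24.8 kg.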